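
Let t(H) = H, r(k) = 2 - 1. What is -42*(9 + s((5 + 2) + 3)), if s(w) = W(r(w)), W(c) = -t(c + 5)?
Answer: -126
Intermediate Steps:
r(k) = 1
W(c) = -5 - c (W(c) = -(c + 5) = -(5 + c) = -5 - c)
s(w) = -6 (s(w) = -5 - 1*1 = -5 - 1 = -6)
-42*(9 + s((5 + 2) + 3)) = -42*(9 - 6) = -42*3 = -126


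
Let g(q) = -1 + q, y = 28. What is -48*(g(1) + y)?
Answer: -1344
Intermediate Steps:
-48*(g(1) + y) = -48*((-1 + 1) + 28) = -48*(0 + 28) = -48*28 = -1344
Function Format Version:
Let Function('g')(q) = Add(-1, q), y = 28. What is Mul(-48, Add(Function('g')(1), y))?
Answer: -1344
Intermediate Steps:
Mul(-48, Add(Function('g')(1), y)) = Mul(-48, Add(Add(-1, 1), 28)) = Mul(-48, Add(0, 28)) = Mul(-48, 28) = -1344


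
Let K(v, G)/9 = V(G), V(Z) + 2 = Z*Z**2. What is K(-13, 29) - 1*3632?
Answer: 215851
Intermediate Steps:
V(Z) = -2 + Z**3 (V(Z) = -2 + Z*Z**2 = -2 + Z**3)
K(v, G) = -18 + 9*G**3 (K(v, G) = 9*(-2 + G**3) = -18 + 9*G**3)
K(-13, 29) - 1*3632 = (-18 + 9*29**3) - 1*3632 = (-18 + 9*24389) - 3632 = (-18 + 219501) - 3632 = 219483 - 3632 = 215851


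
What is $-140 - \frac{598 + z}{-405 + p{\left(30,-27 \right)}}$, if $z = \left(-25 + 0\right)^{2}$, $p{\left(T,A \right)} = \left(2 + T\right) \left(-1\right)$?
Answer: $- \frac{59957}{437} \approx -137.2$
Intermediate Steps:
$p{\left(T,A \right)} = -2 - T$
$z = 625$ ($z = \left(-25\right)^{2} = 625$)
$-140 - \frac{598 + z}{-405 + p{\left(30,-27 \right)}} = -140 - \frac{598 + 625}{-405 - 32} = -140 - \frac{1223}{-405 - 32} = -140 - \frac{1223}{-437} = -140 - 1223 \left(- \frac{1}{437}\right) = -140 - - \frac{1223}{437} = -140 + \frac{1223}{437} = - \frac{59957}{437}$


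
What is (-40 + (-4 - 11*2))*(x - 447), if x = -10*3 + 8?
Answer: 30954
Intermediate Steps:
x = -22 (x = -30 + 8 = -22)
(-40 + (-4 - 11*2))*(x - 447) = (-40 + (-4 - 11*2))*(-22 - 447) = (-40 + (-4 - 22))*(-469) = (-40 - 26)*(-469) = -66*(-469) = 30954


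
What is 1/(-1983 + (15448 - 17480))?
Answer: -1/4015 ≈ -0.00024907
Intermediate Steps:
1/(-1983 + (15448 - 17480)) = 1/(-1983 - 2032) = 1/(-4015) = -1/4015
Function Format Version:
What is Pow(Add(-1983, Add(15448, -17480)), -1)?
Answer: Rational(-1, 4015) ≈ -0.00024907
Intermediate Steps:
Pow(Add(-1983, Add(15448, -17480)), -1) = Pow(Add(-1983, -2032), -1) = Pow(-4015, -1) = Rational(-1, 4015)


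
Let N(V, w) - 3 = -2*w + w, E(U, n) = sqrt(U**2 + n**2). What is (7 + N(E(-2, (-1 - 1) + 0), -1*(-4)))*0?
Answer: 0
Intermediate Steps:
N(V, w) = 3 - w (N(V, w) = 3 + (-2*w + w) = 3 - w)
(7 + N(E(-2, (-1 - 1) + 0), -1*(-4)))*0 = (7 + (3 - (-1)*(-4)))*0 = (7 + (3 - 1*4))*0 = (7 + (3 - 4))*0 = (7 - 1)*0 = 6*0 = 0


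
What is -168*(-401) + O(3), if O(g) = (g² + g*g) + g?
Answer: 67389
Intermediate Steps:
O(g) = g + 2*g² (O(g) = (g² + g²) + g = 2*g² + g = g + 2*g²)
-168*(-401) + O(3) = -168*(-401) + 3*(1 + 2*3) = 67368 + 3*(1 + 6) = 67368 + 3*7 = 67368 + 21 = 67389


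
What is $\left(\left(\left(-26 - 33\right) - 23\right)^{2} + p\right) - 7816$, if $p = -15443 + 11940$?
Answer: $-4595$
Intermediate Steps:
$p = -3503$
$\left(\left(\left(-26 - 33\right) - 23\right)^{2} + p\right) - 7816 = \left(\left(\left(-26 - 33\right) - 23\right)^{2} - 3503\right) - 7816 = \left(\left(-59 - 23\right)^{2} - 3503\right) - 7816 = \left(\left(-82\right)^{2} - 3503\right) - 7816 = \left(6724 - 3503\right) - 7816 = 3221 - 7816 = -4595$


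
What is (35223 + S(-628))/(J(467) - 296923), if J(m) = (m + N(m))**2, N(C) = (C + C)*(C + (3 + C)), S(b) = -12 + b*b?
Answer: 429595/766718843702 ≈ 5.6030e-7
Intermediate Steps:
S(b) = -12 + b**2
N(C) = 2*C*(3 + 2*C) (N(C) = (2*C)*(3 + 2*C) = 2*C*(3 + 2*C))
J(m) = (m + 2*m*(3 + 2*m))**2
(35223 + S(-628))/(J(467) - 296923) = (35223 + (-12 + (-628)**2))/(467**2*(7 + 4*467)**2 - 296923) = (35223 + (-12 + 394384))/(218089*(7 + 1868)**2 - 296923) = (35223 + 394372)/(218089*1875**2 - 296923) = 429595/(218089*3515625 - 296923) = 429595/(766719140625 - 296923) = 429595/766718843702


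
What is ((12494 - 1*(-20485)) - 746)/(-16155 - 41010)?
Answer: -32233/57165 ≈ -0.56386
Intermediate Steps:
((12494 - 1*(-20485)) - 746)/(-16155 - 41010) = ((12494 + 20485) - 746)/(-57165) = (32979 - 746)*(-1/57165) = 32233*(-1/57165) = -32233/57165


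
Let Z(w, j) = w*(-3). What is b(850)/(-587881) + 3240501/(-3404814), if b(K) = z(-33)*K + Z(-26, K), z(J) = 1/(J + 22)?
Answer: -997873613843/1048470478594 ≈ -0.95174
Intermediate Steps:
Z(w, j) = -3*w
z(J) = 1/(22 + J)
b(K) = 78 - K/11 (b(K) = K/(22 - 33) - 3*(-26) = K/(-11) + 78 = -K/11 + 78 = 78 - K/11)
b(850)/(-587881) + 3240501/(-3404814) = (78 - 1/11*850)/(-587881) + 3240501/(-3404814) = (78 - 850/11)*(-1/587881) + 3240501*(-1/3404814) = (8/11)*(-1/587881) - 1080167/1134938 = -8/6466691 - 1080167/1134938 = -997873613843/1048470478594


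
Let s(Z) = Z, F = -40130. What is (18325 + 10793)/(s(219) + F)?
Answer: -29118/39911 ≈ -0.72957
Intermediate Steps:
(18325 + 10793)/(s(219) + F) = (18325 + 10793)/(219 - 40130) = 29118/(-39911) = 29118*(-1/39911) = -29118/39911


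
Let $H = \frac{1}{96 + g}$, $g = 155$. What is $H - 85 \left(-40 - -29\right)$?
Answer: $\frac{234686}{251} \approx 935.0$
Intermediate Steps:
$H = \frac{1}{251}$ ($H = \frac{1}{96 + 155} = \frac{1}{251} \approx 0.0039841$)
$H - 85 \left(-40 - -29\right) = \frac{1}{251} - 85 \left(-40 - -29\right) = \frac{1}{251} - 85 \left(-40 + 29\right) = \frac{1}{251} - -935 = \frac{1}{251} + 935 = \frac{234686}{251}$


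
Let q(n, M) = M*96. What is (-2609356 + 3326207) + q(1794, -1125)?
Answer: 608851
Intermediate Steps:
q(n, M) = 96*M
(-2609356 + 3326207) + q(1794, -1125) = (-2609356 + 3326207) + 96*(-1125) = 716851 - 108000 = 608851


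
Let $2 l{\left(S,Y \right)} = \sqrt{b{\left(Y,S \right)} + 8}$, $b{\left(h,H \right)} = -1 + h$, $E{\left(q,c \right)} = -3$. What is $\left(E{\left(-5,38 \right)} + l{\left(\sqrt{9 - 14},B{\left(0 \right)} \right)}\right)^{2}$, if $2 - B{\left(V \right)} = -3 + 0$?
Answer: $\left(3 - \sqrt{3}\right)^{2} \approx 1.6077$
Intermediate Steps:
$B{\left(V \right)} = 5$ ($B{\left(V \right)} = 2 - \left(-3 + 0\right) = 2 - -3 = 2 + 3 = 5$)
$l{\left(S,Y \right)} = \frac{\sqrt{7 + Y}}{2}$ ($l{\left(S,Y \right)} = \frac{\sqrt{\left(-1 + Y\right) + 8}}{2} = \frac{\sqrt{7 + Y}}{2}$)
$\left(E{\left(-5,38 \right)} + l{\left(\sqrt{9 - 14},B{\left(0 \right)} \right)}\right)^{2} = \left(-3 + \frac{\sqrt{7 + 5}}{2}\right)^{2} = \left(-3 + \frac{\sqrt{12}}{2}\right)^{2} = \left(-3 + \frac{2 \sqrt{3}}{2}\right)^{2} = \left(-3 + \sqrt{3}\right)^{2}$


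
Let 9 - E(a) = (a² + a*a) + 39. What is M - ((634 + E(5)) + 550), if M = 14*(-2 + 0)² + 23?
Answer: -1025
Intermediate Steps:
E(a) = -30 - 2*a² (E(a) = 9 - ((a² + a*a) + 39) = 9 - ((a² + a²) + 39) = 9 - (2*a² + 39) = 9 - (39 + 2*a²) = 9 + (-39 - 2*a²) = -30 - 2*a²)
M = 79 (M = 14*(-2)² + 23 = 14*4 + 23 = 56 + 23 = 79)
M - ((634 + E(5)) + 550) = 79 - ((634 + (-30 - 2*5²)) + 550) = 79 - ((634 + (-30 - 2*25)) + 550) = 79 - ((634 + (-30 - 50)) + 550) = 79 - ((634 - 80) + 550) = 79 - (554 + 550) = 79 - 1*1104 = 79 - 1104 = -1025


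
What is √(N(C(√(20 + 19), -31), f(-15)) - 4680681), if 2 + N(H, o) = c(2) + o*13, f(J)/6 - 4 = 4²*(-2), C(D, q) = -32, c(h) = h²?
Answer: I*√4682863 ≈ 2164.0*I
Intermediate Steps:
f(J) = -168 (f(J) = 24 + 6*(4²*(-2)) = 24 + 6*(16*(-2)) = 24 + 6*(-32) = 24 - 192 = -168)
N(H, o) = 2 + 13*o (N(H, o) = -2 + (2² + o*13) = -2 + (4 + 13*o) = 2 + 13*o)
√(N(C(√(20 + 19), -31), f(-15)) - 4680681) = √((2 + 13*(-168)) - 4680681) = √((2 - 2184) - 4680681) = √(-2182 - 4680681) = √(-4682863) = I*√4682863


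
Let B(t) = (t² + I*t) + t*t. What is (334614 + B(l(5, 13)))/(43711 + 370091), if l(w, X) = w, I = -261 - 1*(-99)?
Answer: 2113/2619 ≈ 0.80680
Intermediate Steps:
I = -162 (I = -261 + 99 = -162)
B(t) = -162*t + 2*t² (B(t) = (t² - 162*t) + t*t = (t² - 162*t) + t² = -162*t + 2*t²)
(334614 + B(l(5, 13)))/(43711 + 370091) = (334614 + 2*5*(-81 + 5))/(43711 + 370091) = (334614 + 2*5*(-76))/413802 = (334614 - 760)*(1/413802) = 333854*(1/413802) = 2113/2619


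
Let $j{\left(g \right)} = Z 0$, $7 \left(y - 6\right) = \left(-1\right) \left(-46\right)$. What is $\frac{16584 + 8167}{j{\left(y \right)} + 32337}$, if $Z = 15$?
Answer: $\frac{24751}{32337} \approx 0.76541$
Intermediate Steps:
$y = \frac{88}{7}$ ($y = 6 + \frac{\left(-1\right) \left(-46\right)}{7} = 6 + \frac{1}{7} \cdot 46 = 6 + \frac{46}{7} = \frac{88}{7} \approx 12.571$)
$j{\left(g \right)} = 0$ ($j{\left(g \right)} = 15 \cdot 0 = 0$)
$\frac{16584 + 8167}{j{\left(y \right)} + 32337} = \frac{16584 + 8167}{0 + 32337} = \frac{24751}{32337}$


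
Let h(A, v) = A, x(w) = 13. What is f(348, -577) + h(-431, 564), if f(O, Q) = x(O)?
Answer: -418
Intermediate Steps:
f(O, Q) = 13
f(348, -577) + h(-431, 564) = 13 - 431 = -418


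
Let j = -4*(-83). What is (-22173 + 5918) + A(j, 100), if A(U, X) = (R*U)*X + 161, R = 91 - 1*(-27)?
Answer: 3901506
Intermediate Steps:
j = 332
R = 118 (R = 91 + 27 = 118)
A(U, X) = 161 + 118*U*X (A(U, X) = (118*U)*X + 161 = 118*U*X + 161 = 161 + 118*U*X)
(-22173 + 5918) + A(j, 100) = (-22173 + 5918) + (161 + 118*332*100) = -16255 + (161 + 3917600) = -16255 + 3917761 = 3901506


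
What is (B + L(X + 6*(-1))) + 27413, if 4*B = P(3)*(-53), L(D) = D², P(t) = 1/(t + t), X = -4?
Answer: 660259/24 ≈ 27511.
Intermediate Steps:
P(t) = 1/(2*t)
B = -53/24 (B = (((½)/3)*(-53))/4 = (((½)*(⅓))*(-53))/4 = ((⅙)*(-53))/4 = (¼)*(-53/6) = -53/24 ≈ -2.2083)
(B + L(X + 6*(-1))) + 27413 = (-53/24 + (-4 + 6*(-1))²) + 27413 = (-53/24 + (-4 - 6)²) + 27413 = (-53/24 + (-10)²) + 27413 = (-53/24 + 100) + 27413 = 2347/24 + 27413 = 660259/24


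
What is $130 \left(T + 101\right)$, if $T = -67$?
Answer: $4420$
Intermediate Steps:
$130 \left(T + 101\right) = 130 \left(-67 + 101\right) = 130 \cdot 34 = 4420$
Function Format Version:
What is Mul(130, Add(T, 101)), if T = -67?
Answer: 4420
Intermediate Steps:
Mul(130, Add(T, 101)) = Mul(130, Add(-67, 101)) = Mul(130, 34) = 4420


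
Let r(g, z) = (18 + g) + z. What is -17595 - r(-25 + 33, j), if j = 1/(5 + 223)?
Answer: -4017589/228 ≈ -17621.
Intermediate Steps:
j = 1/228 ≈ 0.0043860
r(g, z) = 18 + g + z
-17595 - r(-25 + 33, j) = -17595 - (18 + (-25 + 33) + 1/228) = -17595 - (18 + 8 + 1/228) = -17595 - 1*5929/228 = -17595 - 5929/228 = -4017589/228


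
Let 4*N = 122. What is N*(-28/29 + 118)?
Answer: 103517/29 ≈ 3569.6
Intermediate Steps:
N = 61/2 (N = (1/4)*122 = 61/2 ≈ 30.500)
N*(-28/29 + 118) = 61*(-28/29 + 118)/2 = (61/2)*(3394/29) = 103517/29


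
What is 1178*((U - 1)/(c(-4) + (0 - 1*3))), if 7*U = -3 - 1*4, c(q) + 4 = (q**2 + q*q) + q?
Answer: -2356/21 ≈ -112.19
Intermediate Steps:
c(q) = -4 + q + 2*q**2 (c(q) = -4 + ((q**2 + q*q) + q) = -4 + ((q**2 + q**2) + q) = -4 + (2*q**2 + q) = -4 + (q + 2*q**2) = -4 + q + 2*q**2)
U = -1 (U = (-3 - 1*4)/7 = (-3 - 4)/7 = (1/7)*(-7) = -1)
1178*((U - 1)/(c(-4) + (0 - 1*3))) = 1178*((-1 - 1)/((-4 - 4 + 2*(-4)**2) + (0 - 1*3))) = 1178*(-2/((-4 - 4 + 2*16) + (0 - 3))) = 1178*(-2/((-4 - 4 + 32) - 3)) = 1178*(-2/(24 - 3)) = 1178*(-2/21) = -2356/21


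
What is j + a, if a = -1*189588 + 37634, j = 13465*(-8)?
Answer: -259674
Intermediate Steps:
j = -107720
a = -151954 (a = -189588 + 37634 = -151954)
j + a = -107720 - 151954 = -259674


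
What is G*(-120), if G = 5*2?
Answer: -1200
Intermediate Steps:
G = 10
G*(-120) = 10*(-120) = -1200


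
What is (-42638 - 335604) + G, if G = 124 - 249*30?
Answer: -385588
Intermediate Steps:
G = -7346 (G = 124 - 7470 = -7346)
(-42638 - 335604) + G = (-42638 - 335604) - 7346 = -378242 - 7346 = -385588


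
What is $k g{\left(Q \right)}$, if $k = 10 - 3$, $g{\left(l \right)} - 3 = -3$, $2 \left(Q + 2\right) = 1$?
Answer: $0$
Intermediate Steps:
$Q = - \frac{3}{2}$ ($Q = -2 + \frac{1}{2} \cdot 1 = -2 + \frac{1}{2} = - \frac{3}{2} \approx -1.5$)
$g{\left(l \right)} = 0$ ($g{\left(l \right)} = 3 - 3 = 0$)
$k = 7$ ($k = 10 - 3 = 7$)
$k g{\left(Q \right)} = 7 \cdot 0 = 0$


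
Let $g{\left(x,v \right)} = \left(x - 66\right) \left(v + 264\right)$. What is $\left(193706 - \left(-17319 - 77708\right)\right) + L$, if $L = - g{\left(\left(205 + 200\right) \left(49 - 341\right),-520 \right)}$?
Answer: $-30002723$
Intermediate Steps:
$g{\left(x,v \right)} = \left(-66 + x\right) \left(264 + v\right)$
$L = -30291456$ ($L = - (-17424 - -34320 + 264 \left(205 + 200\right) \left(49 - 341\right) - 520 \left(205 + 200\right) \left(49 - 341\right)) = - (-17424 + 34320 + 264 \cdot 405 \left(-292\right) - 520 \cdot 405 \left(-292\right)) = - (-17424 + 34320 + 264 \left(-118260\right) - -61495200) = - (-17424 + 34320 - 31220640 + 61495200) = \left(-1\right) 30291456 = -30291456$)
$\left(193706 - \left(-17319 - 77708\right)\right) + L = \left(193706 - \left(-17319 - 77708\right)\right) - 30291456 = \left(193706 - -95027\right) - 30291456 = \left(193706 + 95027\right) - 30291456 = 288733 - 30291456 = -30002723$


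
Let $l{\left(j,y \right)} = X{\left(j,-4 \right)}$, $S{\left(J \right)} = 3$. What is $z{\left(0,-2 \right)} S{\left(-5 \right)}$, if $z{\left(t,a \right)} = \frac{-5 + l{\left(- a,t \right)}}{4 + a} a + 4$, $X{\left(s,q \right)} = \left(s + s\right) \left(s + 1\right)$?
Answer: $-9$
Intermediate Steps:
$X{\left(s,q \right)} = 2 s \left(1 + s\right)$
$l{\left(j,y \right)} = 2 j \left(1 + j\right)$
$z{\left(t,a \right)} = 4 + \frac{a \left(-5 - 2 a \left(1 - a\right)\right)}{4 + a}$ ($z{\left(t,a \right)} = \frac{-5 + 2 \left(- a\right) \left(1 - a\right)}{4 + a} a + 4 = \frac{-5 - 2 a \left(1 - a\right)}{4 + a} a + 4 = \frac{a \left(-5 - 2 a \left(1 - a\right)\right)}{4 + a} + 4 = 4 + \frac{a \left(-5 - 2 a \left(1 - a\right)\right)}{4 + a}$)
$z{\left(0,-2 \right)} S{\left(-5 \right)} = \frac{16 - -2 + 2 \left(-2\right)^{2} \left(-1 - 2\right)}{4 - 2} \cdot 3 = \frac{16 + 2 + 2 \cdot 4 \left(-3\right)}{2} \cdot 3 = \frac{16 + 2 - 24}{2} \cdot 3 = \frac{1}{2} \left(-6\right) 3 = \left(-3\right) 3 = -9$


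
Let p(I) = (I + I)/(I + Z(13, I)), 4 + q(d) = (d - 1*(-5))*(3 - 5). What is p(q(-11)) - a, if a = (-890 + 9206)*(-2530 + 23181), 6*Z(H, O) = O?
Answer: -1202136000/7 ≈ -1.7173e+8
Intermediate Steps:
Z(H, O) = O/6
q(d) = -14 - 2*d (q(d) = -4 + (d - 1*(-5))*(3 - 5) = -4 + (d + 5)*(-2) = -4 + (5 + d)*(-2) = -4 + (-10 - 2*d) = -14 - 2*d)
p(I) = 12/7 (p(I) = (I + I)/(I + I/6) = (2*I)/((7*I/6)) = (2*I)*(6/(7*I)) = 12/7)
a = 171733716 (a = 8316*20651 = 171733716)
p(q(-11)) - a = 12/7 - 1*171733716 = 12/7 - 171733716 = -1202136000/7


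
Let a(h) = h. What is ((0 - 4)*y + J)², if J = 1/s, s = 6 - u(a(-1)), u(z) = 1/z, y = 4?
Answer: 12321/49 ≈ 251.45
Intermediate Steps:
s = 7 (s = 6 - 1/(-1) = 6 - 1*(-1) = 6 + 1 = 7)
J = ⅐ (J = 1/7 = ⅐ ≈ 0.14286)
((0 - 4)*y + J)² = ((0 - 4)*4 + ⅐)² = (-4*4 + ⅐)² = (-16 + ⅐)² = (-111/7)² = 12321/49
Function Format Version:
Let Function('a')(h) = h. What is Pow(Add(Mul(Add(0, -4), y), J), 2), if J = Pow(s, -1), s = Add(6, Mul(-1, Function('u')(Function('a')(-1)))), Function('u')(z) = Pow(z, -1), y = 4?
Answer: Rational(12321, 49) ≈ 251.45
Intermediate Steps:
s = 7 (s = Add(6, Mul(-1, Pow(-1, -1))) = Add(6, Mul(-1, -1)) = Add(6, 1) = 7)
J = Rational(1, 7) (J = Pow(7, -1) = Rational(1, 7) ≈ 0.14286)
Pow(Add(Mul(Add(0, -4), y), J), 2) = Pow(Add(Mul(Add(0, -4), 4), Rational(1, 7)), 2) = Pow(Add(Mul(-4, 4), Rational(1, 7)), 2) = Pow(Add(-16, Rational(1, 7)), 2) = Pow(Rational(-111, 7), 2) = Rational(12321, 49)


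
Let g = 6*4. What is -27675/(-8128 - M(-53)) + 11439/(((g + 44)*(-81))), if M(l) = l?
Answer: 15703/11628 ≈ 1.3504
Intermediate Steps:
g = 24
-27675/(-8128 - M(-53)) + 11439/(((g + 44)*(-81))) = -27675/(-8128 - 1*(-53)) + 11439/(((24 + 44)*(-81))) = -27675/(-8128 + 53) + 11439/((68*(-81))) = -27675/(-8075) + 11439/(-5508) = -27675*(-1/8075) + 11439*(-1/5508) = 1107/323 - 1271/612 = 15703/11628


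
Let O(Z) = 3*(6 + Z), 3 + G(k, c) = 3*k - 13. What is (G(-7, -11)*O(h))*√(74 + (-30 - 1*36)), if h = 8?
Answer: -3108*√2 ≈ -4395.4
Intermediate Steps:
G(k, c) = -16 + 3*k (G(k, c) = -3 + (3*k - 13) = -3 + (-13 + 3*k) = -16 + 3*k)
O(Z) = 18 + 3*Z
(G(-7, -11)*O(h))*√(74 + (-30 - 1*36)) = ((-16 + 3*(-7))*(18 + 3*8))*√(74 + (-30 - 1*36)) = ((-16 - 21)*(18 + 24))*√(74 + (-30 - 36)) = (-37*42)*√(74 - 66) = -3108*√2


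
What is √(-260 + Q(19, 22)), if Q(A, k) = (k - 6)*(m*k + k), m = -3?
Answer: 2*I*√241 ≈ 31.048*I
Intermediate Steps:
Q(A, k) = -2*k*(-6 + k) (Q(A, k) = (k - 6)*(-3*k + k) = (-6 + k)*(-2*k) = -2*k*(-6 + k))
√(-260 + Q(19, 22)) = √(-260 + 2*22*(6 - 1*22)) = √(-260 + 2*22*(6 - 22)) = √(-260 + 2*22*(-16)) = √(-260 - 704) = √(-964) = 2*I*√241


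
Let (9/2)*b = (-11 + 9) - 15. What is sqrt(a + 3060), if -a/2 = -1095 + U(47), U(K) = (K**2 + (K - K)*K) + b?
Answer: 2*sqrt(1889)/3 ≈ 28.975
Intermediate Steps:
b = -34/9 (b = 2*((-11 + 9) - 15)/9 = 2*(-2 - 15)/9 = (2/9)*(-17) = -34/9 ≈ -3.7778)
U(K) = -34/9 + K**2 (U(K) = (K**2 + (K - K)*K) - 34/9 = (K**2 + 0*K) - 34/9 = (K**2 + 0) - 34/9 = K**2 - 34/9 = -34/9 + K**2)
a = -19984/9 (a = -2*(-1095 + (-34/9 + 47**2)) = -2*(-1095 + (-34/9 + 2209)) = -2*(-1095 + 19847/9) = -2*9992/9 = -19984/9 ≈ -2220.4)
sqrt(a + 3060) = sqrt(-19984/9 + 3060) = sqrt(7556/9) = 2*sqrt(1889)/3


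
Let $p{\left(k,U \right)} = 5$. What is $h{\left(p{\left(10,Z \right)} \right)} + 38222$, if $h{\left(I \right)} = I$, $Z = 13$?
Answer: $38227$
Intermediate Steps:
$h{\left(p{\left(10,Z \right)} \right)} + 38222 = 5 + 38222 = 38227$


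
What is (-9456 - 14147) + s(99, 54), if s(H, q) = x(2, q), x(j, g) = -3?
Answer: -23606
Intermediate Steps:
s(H, q) = -3
(-9456 - 14147) + s(99, 54) = (-9456 - 14147) - 3 = -23603 - 3 = -23606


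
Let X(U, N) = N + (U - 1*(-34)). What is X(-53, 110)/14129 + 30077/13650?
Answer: 426200083/192860850 ≈ 2.2099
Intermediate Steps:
X(U, N) = 34 + N + U (X(U, N) = N + (U + 34) = N + (34 + U) = 34 + N + U)
X(-53, 110)/14129 + 30077/13650 = (34 + 110 - 53)/14129 + 30077/13650 = 91*(1/14129) + 30077*(1/13650) = 91/14129 + 30077/13650 = 426200083/192860850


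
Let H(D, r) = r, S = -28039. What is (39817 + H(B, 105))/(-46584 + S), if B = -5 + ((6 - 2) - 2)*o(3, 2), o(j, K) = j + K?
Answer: -39922/74623 ≈ -0.53498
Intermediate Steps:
o(j, K) = K + j
B = 5 (B = -5 + ((6 - 2) - 2)*(2 + 3) = -5 + (4 - 2)*5 = -5 + 2*5 = -5 + 10 = 5)
(39817 + H(B, 105))/(-46584 + S) = (39817 + 105)/(-46584 - 28039) = 39922/(-74623) = 39922*(-1/74623) = -39922/74623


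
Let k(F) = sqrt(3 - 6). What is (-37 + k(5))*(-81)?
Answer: 2997 - 81*I*sqrt(3) ≈ 2997.0 - 140.3*I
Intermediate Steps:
k(F) = I*sqrt(3) (k(F) = sqrt(-3) = I*sqrt(3))
(-37 + k(5))*(-81) = (-37 + I*sqrt(3))*(-81) = 2997 - 81*I*sqrt(3)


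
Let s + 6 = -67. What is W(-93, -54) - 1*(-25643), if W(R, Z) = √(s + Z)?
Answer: 25643 + I*√127 ≈ 25643.0 + 11.269*I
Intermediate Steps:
s = -73 (s = -6 - 67 = -73)
W(R, Z) = √(-73 + Z)
W(-93, -54) - 1*(-25643) = √(-73 - 54) - 1*(-25643) = √(-127) + 25643 = I*√127 + 25643 = 25643 + I*√127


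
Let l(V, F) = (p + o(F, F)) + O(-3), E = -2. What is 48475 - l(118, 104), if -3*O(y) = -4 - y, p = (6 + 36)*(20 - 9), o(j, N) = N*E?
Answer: 144662/3 ≈ 48221.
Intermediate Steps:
o(j, N) = -2*N (o(j, N) = N*(-2) = -2*N)
p = 462 (p = 42*11 = 462)
O(y) = 4/3 + y/3 (O(y) = -(-4 - y)/3 = 4/3 + y/3)
l(V, F) = 1387/3 - 2*F (l(V, F) = (462 - 2*F) + (4/3 + (⅓)*(-3)) = (462 - 2*F) + (4/3 - 1) = (462 - 2*F) + ⅓ = 1387/3 - 2*F)
48475 - l(118, 104) = 48475 - (1387/3 - 2*104) = 48475 - (1387/3 - 208) = 48475 - 1*763/3 = 48475 - 763/3 = 144662/3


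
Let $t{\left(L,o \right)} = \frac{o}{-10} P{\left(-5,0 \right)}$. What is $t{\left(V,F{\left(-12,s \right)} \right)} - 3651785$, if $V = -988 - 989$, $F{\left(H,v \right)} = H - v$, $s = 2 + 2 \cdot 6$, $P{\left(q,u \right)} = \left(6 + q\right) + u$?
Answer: $- \frac{18258912}{5} \approx -3.6518 \cdot 10^{6}$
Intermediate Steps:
$P{\left(q,u \right)} = 6 + q + u$
$s = 14$ ($s = 2 + 12 = 14$)
$V = -1977$
$t{\left(L,o \right)} = - \frac{o}{10}$ ($t{\left(L,o \right)} = \frac{o}{-10} \left(6 - 5 + 0\right) = o \left(- \frac{1}{10}\right) 1 = - \frac{o}{10} \cdot 1 = - \frac{o}{10}$)
$t{\left(V,F{\left(-12,s \right)} \right)} - 3651785 = - \frac{-12 - 14}{10} - 3651785 = \left(- \frac{1}{10}\right) \left(-26\right) - 3651785 = \frac{13}{5} - 3651785 = - \frac{18258912}{5}$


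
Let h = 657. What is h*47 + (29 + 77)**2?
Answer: 42115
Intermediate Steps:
h*47 + (29 + 77)**2 = 657*47 + (29 + 77)**2 = 30879 + 106**2 = 30879 + 11236 = 42115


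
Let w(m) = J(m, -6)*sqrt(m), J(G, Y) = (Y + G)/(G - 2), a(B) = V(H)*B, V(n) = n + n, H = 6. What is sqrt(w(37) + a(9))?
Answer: sqrt(132300 + 1085*sqrt(37))/35 ≈ 10.648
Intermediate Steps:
V(n) = 2*n
a(B) = 12*B (a(B) = (2*6)*B = 12*B)
J(G, Y) = (G + Y)/(-2 + G)
w(m) = sqrt(m)*(-6 + m)/(-2 + m) (w(m) = ((m - 6)/(-2 + m))*sqrt(m) = ((-6 + m)/(-2 + m))*sqrt(m) = sqrt(m)*(-6 + m)/(-2 + m))
sqrt(w(37) + a(9)) = sqrt(sqrt(37)*(-6 + 37)/(-2 + 37) + 12*9) = sqrt(sqrt(37)*31/35 + 108) = sqrt(sqrt(37)*(1/35)*31 + 108) = sqrt(31*sqrt(37)/35 + 108) = sqrt(108 + 31*sqrt(37)/35)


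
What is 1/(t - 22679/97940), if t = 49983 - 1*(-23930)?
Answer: 97940/7239016541 ≈ 1.3529e-5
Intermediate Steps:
t = 73913 (t = 49983 + 23930 = 73913)
1/(t - 22679/97940) = 1/(73913 - 22679/97940) = 1/(7239016541/97940) = 97940/7239016541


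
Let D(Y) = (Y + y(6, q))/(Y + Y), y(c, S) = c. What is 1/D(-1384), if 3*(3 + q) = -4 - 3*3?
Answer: 1384/689 ≈ 2.0087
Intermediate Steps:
q = -22/3 (q = -3 + (-4 - 3*3)/3 = -3 + (-4 - 9)/3 = -3 + (⅓)*(-13) = -3 - 13/3 = -22/3 ≈ -7.3333)
D(Y) = (6 + Y)/(2*Y) (D(Y) = (Y + 6)/(Y + Y) = (6 + Y)/((2*Y)) = (6 + Y)*(1/(2*Y)) = (6 + Y)/(2*Y))
1/D(-1384) = 1/((½)*(6 - 1384)/(-1384)) = 1/((½)*(-1/1384)*(-1378)) = 1/(689/1384) = 1384/689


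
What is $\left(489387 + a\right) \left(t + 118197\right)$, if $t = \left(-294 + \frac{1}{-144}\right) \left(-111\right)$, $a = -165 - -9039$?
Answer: $\frac{1202457423475}{16} \approx 7.5154 \cdot 10^{10}$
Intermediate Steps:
$a = 8874$ ($a = -165 + 9039 = 8874$)
$t = \frac{1566469}{48}$ ($t = \left(-294 - \frac{1}{144}\right) \left(-111\right) = \left(- \frac{42337}{144}\right) \left(-111\right) = \frac{1566469}{48} \approx 32635.0$)
$\left(489387 + a\right) \left(t + 118197\right) = \left(489387 + 8874\right) \left(\frac{1566469}{48} + 118197\right) = 498261 \cdot \frac{7239925}{48} = \frac{1202457423475}{16}$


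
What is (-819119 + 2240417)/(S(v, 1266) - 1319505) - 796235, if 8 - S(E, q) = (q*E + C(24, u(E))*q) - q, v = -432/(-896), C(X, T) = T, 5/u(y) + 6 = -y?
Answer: -3555135295568989/4464926159 ≈ -7.9624e+5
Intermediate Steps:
u(y) = 5/(-6 - y)
v = 27/56 (v = -432*(-1/896) = 27/56 ≈ 0.48214)
S(E, q) = 8 + q - E*q + 5*q/(6 + E) (S(E, q) = 8 - ((q*E + (-5/(6 + E))*q) - q) = 8 - ((E*q - 5*q/(6 + E)) - q) = 8 - (-q + E*q - 5*q/(6 + E)) = 8 + (q - E*q + 5*q/(6 + E)) = 8 + q - E*q + 5*q/(6 + E))
(-819119 + 2240417)/(S(v, 1266) - 1319505) - 796235 = (-819119 + 2240417)/((5*1266 + (6 + 27/56)*(8 + 1266 - 1*27/56*1266))/(6 + 27/56) - 1319505) - 796235 = 1421298/((6330 + 363*(8 + 1266 - 17091/28)/56)/(363/56) - 1319505) - 796235 = 1421298/(56*(6330 + (363/56)*(18581/28))/363 - 1319505) - 796235 = 1421298/(56*(6330 + 6744903/1568)/363 - 1319505) - 796235 = 1421298/((56/363)*(16670343/1568) - 1319505) - 796235 = 1421298/(5556781/3388 - 1319505) - 796235 = 1421298/(-4464926159/3388) - 796235 = 1421298*(-3388/4464926159) - 796235 = -4815357624/4464926159 - 796235 = -3555135295568989/4464926159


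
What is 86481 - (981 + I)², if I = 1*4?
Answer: -883744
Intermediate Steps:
I = 4
86481 - (981 + I)² = 86481 - (981 + 4)² = 86481 - 1*985² = 86481 - 1*970225 = 86481 - 970225 = -883744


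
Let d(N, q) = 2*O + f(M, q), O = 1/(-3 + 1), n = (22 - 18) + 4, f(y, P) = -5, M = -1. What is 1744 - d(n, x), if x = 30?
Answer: 1750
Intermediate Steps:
n = 8 (n = 4 + 4 = 8)
O = -½ (O = 1/(-2) = -½ ≈ -0.50000)
d(N, q) = -6 (d(N, q) = 2*(-½) - 5 = -1 - 5 = -6)
1744 - d(n, x) = 1744 - 1*(-6) = 1744 + 6 = 1750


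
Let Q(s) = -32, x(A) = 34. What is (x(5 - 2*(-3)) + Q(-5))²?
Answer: 4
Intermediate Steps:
(x(5 - 2*(-3)) + Q(-5))² = (34 - 32)² = 2² = 4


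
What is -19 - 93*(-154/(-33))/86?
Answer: -1034/43 ≈ -24.047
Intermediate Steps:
-19 - 93*(-154/(-33))/86 = -19 - 93*(-154*(-1/33))/86 = -19 - 434/86 = -19 - 93*7/129 = -19 - 217/43 = -1034/43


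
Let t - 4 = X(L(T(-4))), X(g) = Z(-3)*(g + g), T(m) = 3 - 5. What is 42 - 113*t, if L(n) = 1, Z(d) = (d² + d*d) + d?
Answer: -3800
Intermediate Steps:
T(m) = -2
Z(d) = d + 2*d² (Z(d) = (d² + d²) + d = 2*d² + d = d + 2*d²)
X(g) = 30*g (X(g) = (-3*(1 + 2*(-3)))*(g + g) = (-3*(1 - 6))*(2*g) = (-3*(-5))*(2*g) = 15*(2*g) = 30*g)
t = 34 (t = 4 + 30*1 = 4 + 30 = 34)
42 - 113*t = 42 - 113*34 = 42 - 3842 = -3800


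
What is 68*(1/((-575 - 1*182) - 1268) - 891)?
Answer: -122690768/2025 ≈ -60588.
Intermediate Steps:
68*(1/((-575 - 1*182) - 1268) - 891) = 68*(1/((-575 - 182) - 1268) - 891) = 68*(1/(-757 - 1268) - 891) = 68*(1/(-2025) - 891) = 68*(-1/2025 - 891) = 68*(-1804276/2025) = -122690768/2025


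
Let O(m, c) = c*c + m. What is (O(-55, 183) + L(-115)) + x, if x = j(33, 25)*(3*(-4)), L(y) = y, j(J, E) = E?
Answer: 33019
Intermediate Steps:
O(m, c) = m + c² (O(m, c) = c² + m = m + c²)
x = -300 (x = 25*(3*(-4)) = 25*(-12) = -300)
(O(-55, 183) + L(-115)) + x = ((-55 + 183²) - 115) - 300 = ((-55 + 33489) - 115) - 300 = (33434 - 115) - 300 = 33319 - 300 = 33019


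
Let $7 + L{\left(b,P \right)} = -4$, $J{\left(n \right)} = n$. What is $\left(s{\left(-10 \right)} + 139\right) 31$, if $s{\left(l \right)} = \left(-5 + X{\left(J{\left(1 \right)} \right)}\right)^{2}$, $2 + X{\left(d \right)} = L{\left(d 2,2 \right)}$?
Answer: $14353$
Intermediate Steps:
$L{\left(b,P \right)} = -11$ ($L{\left(b,P \right)} = -7 - 4 = -11$)
$X{\left(d \right)} = -13$ ($X{\left(d \right)} = -2 - 11 = -13$)
$s{\left(l \right)} = 324$ ($s{\left(l \right)} = \left(-5 - 13\right)^{2} = \left(-18\right)^{2} = 324$)
$\left(s{\left(-10 \right)} + 139\right) 31 = \left(324 + 139\right) 31 = 463 \cdot 31 = 14353$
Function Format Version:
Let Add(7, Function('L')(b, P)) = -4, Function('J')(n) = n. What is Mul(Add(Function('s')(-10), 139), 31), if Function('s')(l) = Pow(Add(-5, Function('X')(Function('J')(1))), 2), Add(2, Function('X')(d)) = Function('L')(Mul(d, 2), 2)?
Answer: 14353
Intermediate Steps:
Function('L')(b, P) = -11 (Function('L')(b, P) = Add(-7, -4) = -11)
Function('X')(d) = -13 (Function('X')(d) = Add(-2, -11) = -13)
Function('s')(l) = 324 (Function('s')(l) = Pow(Add(-5, -13), 2) = Pow(-18, 2) = 324)
Mul(Add(Function('s')(-10), 139), 31) = Mul(Add(324, 139), 31) = Mul(463, 31) = 14353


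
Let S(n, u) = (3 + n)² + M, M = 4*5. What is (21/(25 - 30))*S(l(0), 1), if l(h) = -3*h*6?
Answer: -609/5 ≈ -121.80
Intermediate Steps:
M = 20
l(h) = -18*h
S(n, u) = 20 + (3 + n)² (S(n, u) = (3 + n)² + 20 = 20 + (3 + n)²)
(21/(25 - 30))*S(l(0), 1) = (21/(25 - 30))*(20 + (3 - 18*0)²) = (21/(-5))*(20 + (3 + 0)²) = (21*(-⅕))*(20 + 3²) = -21*(20 + 9)/5 = -21/5*29 = -609/5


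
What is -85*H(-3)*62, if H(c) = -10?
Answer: 52700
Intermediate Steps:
-85*H(-3)*62 = -85*(-10)*62 = 850*62 = 52700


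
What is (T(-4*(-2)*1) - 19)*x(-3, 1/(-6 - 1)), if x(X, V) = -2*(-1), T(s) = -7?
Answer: -52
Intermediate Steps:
x(X, V) = 2
(T(-4*(-2)*1) - 19)*x(-3, 1/(-6 - 1)) = (-7 - 19)*2 = -26*2 = -52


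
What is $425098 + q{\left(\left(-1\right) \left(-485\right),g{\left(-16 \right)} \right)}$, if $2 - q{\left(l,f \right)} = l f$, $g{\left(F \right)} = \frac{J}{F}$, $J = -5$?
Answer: $\frac{6799175}{16} \approx 4.2495 \cdot 10^{5}$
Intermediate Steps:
$g{\left(F \right)} = - \frac{5}{F}$
$q{\left(l,f \right)} = 2 - f l$ ($q{\left(l,f \right)} = 2 - l f = 2 - f l$)
$425098 + q{\left(\left(-1\right) \left(-485\right),g{\left(-16 \right)} \right)} = 425098 + \left(2 - - \frac{5}{-16} \left(\left(-1\right) \left(-485\right)\right)\right) = 425098 + \left(2 - \left(-5\right) \left(- \frac{1}{16}\right) 485\right) = 425098 + \left(2 - \frac{5}{16} \cdot 485\right) = 425098 + \left(2 - \frac{2425}{16}\right) = 425098 - \frac{2393}{16} = \frac{6799175}{16}$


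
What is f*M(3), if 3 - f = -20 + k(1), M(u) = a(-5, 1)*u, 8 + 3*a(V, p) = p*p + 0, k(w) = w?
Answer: -154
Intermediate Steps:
a(V, p) = -8/3 + p²/3 (a(V, p) = -8/3 + (p*p + 0)/3 = -8/3 + (p² + 0)/3 = -8/3 + p²/3)
M(u) = -7*u/3 (M(u) = (-8/3 + (⅓)*1²)*u = (-8/3 + (⅓)*1)*u = (-8/3 + ⅓)*u = -7*u/3)
f = 22 (f = 3 - (-20 + 1) = 3 - 1*(-19) = 3 + 19 = 22)
f*M(3) = 22*(-7/3*3) = 22*(-7) = -154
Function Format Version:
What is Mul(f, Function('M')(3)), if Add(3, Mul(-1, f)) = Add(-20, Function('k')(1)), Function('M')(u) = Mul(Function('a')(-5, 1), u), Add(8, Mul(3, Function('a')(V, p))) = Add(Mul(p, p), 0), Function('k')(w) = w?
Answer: -154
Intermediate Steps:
Function('a')(V, p) = Add(Rational(-8, 3), Mul(Rational(1, 3), Pow(p, 2))) (Function('a')(V, p) = Add(Rational(-8, 3), Mul(Rational(1, 3), Add(Mul(p, p), 0))) = Add(Rational(-8, 3), Mul(Rational(1, 3), Add(Pow(p, 2), 0))) = Add(Rational(-8, 3), Mul(Rational(1, 3), Pow(p, 2))))
Function('M')(u) = Mul(Rational(-7, 3), u) (Function('M')(u) = Mul(Add(Rational(-8, 3), Mul(Rational(1, 3), Pow(1, 2))), u) = Mul(Add(Rational(-8, 3), Mul(Rational(1, 3), 1)), u) = Mul(Add(Rational(-8, 3), Rational(1, 3)), u) = Mul(Rational(-7, 3), u))
f = 22 (f = Add(3, Mul(-1, Add(-20, 1))) = Add(3, Mul(-1, -19)) = Add(3, 19) = 22)
Mul(f, Function('M')(3)) = Mul(22, Mul(Rational(-7, 3), 3)) = Mul(22, -7) = -154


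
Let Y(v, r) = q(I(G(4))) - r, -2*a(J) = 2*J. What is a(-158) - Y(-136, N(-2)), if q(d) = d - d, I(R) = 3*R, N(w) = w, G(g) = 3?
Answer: 156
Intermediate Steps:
q(d) = 0
a(J) = -J
Y(v, r) = -r (Y(v, r) = 0 - r = -r)
a(-158) - Y(-136, N(-2)) = -1*(-158) - (-1)*(-2) = 158 - 1*2 = 158 - 2 = 156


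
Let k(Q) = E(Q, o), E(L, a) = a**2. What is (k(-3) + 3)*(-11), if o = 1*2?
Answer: -77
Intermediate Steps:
o = 2
k(Q) = 4 (k(Q) = 2**2 = 4)
(k(-3) + 3)*(-11) = (4 + 3)*(-11) = 7*(-11) = -77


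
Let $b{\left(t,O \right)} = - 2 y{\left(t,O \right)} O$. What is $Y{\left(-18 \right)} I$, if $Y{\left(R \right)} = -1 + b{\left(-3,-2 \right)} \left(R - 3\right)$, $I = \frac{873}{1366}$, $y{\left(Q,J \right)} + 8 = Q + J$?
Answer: $\frac{952443}{1366} \approx 697.25$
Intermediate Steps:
$y{\left(Q,J \right)} = -8 + J + Q$ ($y{\left(Q,J \right)} = -8 + \left(Q + J\right) = -8 + \left(J + Q\right) = -8 + J + Q$)
$I = \frac{873}{1366}$ ($I = 873 \cdot \frac{1}{1366} = \frac{873}{1366} \approx 0.63909$)
$b{\left(t,O \right)} = O \left(16 - 2 O - 2 t\right)$ ($b{\left(t,O \right)} = - 2 \left(-8 + O + t\right) O = \left(16 - 2 O - 2 t\right) O = O \left(16 - 2 O - 2 t\right)$)
$Y{\left(R \right)} = 155 - 52 R$ ($Y{\left(R \right)} = -1 + 2 \left(-2\right) \left(8 - -2 - -3\right) \left(R - 3\right) = -1 + 2 \left(-2\right) \left(8 + 2 + 3\right) \left(R - 3\right) = -1 + 2 \left(-2\right) 13 \left(-3 + R\right) = -1 - 52 \left(-3 + R\right) = -1 - \left(-156 + 52 R\right) = 155 - 52 R$)
$Y{\left(-18 \right)} I = \left(155 - -936\right) \frac{873}{1366} = \left(155 + 936\right) \frac{873}{1366} = 1091 \cdot \frac{873}{1366} = \frac{952443}{1366}$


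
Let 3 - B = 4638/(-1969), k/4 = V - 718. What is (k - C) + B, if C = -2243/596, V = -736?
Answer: -6814514297/1173524 ≈ -5806.9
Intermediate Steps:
k = -5816 (k = 4*(-736 - 718) = 4*(-1454) = -5816)
C = -2243/596 ≈ -3.7634
B = 10545/1969 (B = 3 - 4638/(-1969) = 3 - 4638*(-1)/1969 = 3 - 1*(-4638/1969) = 3 + 4638/1969 = 10545/1969 ≈ 5.3555)
(k - C) + B = (-5816 - 1*(-2243/596)) + 10545/1969 = (-5816 + 2243/596) + 10545/1969 = -3464093/596 + 10545/1969 = -6814514297/1173524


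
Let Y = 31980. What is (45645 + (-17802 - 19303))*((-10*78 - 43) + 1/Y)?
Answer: -11238443153/1599 ≈ -7.0284e+6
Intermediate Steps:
(45645 + (-17802 - 19303))*((-10*78 - 43) + 1/Y) = (45645 + (-17802 - 19303))*((-10*78 - 43) + 1/31980) = (45645 - 37105)*((-780 - 43) + 1/31980) = 8540*(-823 + 1/31980) = 8540*(-26319539/31980) = -11238443153/1599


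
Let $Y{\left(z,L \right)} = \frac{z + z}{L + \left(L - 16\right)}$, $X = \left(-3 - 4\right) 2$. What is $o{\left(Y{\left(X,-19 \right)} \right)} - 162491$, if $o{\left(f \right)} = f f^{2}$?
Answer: $- \frac{3198307609}{19683} \approx -1.6249 \cdot 10^{5}$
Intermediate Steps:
$X = -14$ ($X = \left(-7\right) 2 = -14$)
$Y{\left(z,L \right)} = \frac{2 z}{-16 + 2 L}$ ($Y{\left(z,L \right)} = \frac{2 z}{L + \left(-16 + L\right)} = \frac{2 z}{-16 + 2 L}$)
$o{\left(f \right)} = f^{3}$
$o{\left(Y{\left(X,-19 \right)} \right)} - 162491 = \left(- \frac{14}{-8 - 19}\right)^{3} - 162491 = \left(- \frac{14}{-27}\right)^{3} - 162491 = \left(\left(-14\right) \left(- \frac{1}{27}\right)\right)^{3} - 162491 = \left(\frac{14}{27}\right)^{3} - 162491 = \frac{2744}{19683} - 162491 = - \frac{3198307609}{19683}$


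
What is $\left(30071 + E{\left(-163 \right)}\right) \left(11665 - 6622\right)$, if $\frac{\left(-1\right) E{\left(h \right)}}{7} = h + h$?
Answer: $163156179$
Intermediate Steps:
$E{\left(h \right)} = - 14 h$ ($E{\left(h \right)} = - 7 \left(h + h\right) = - 7 \cdot 2 h = - 14 h$)
$\left(30071 + E{\left(-163 \right)}\right) \left(11665 - 6622\right) = \left(30071 - -2282\right) \left(11665 - 6622\right) = \left(30071 + 2282\right) 5043 = 32353 \cdot 5043 = 163156179$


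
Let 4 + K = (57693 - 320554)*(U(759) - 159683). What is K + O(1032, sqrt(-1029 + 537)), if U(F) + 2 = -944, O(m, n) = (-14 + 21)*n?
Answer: 42223099565 + 14*I*sqrt(123) ≈ 4.2223e+10 + 155.27*I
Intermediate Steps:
O(m, n) = 7*n
U(F) = -946 (U(F) = -2 - 944 = -946)
K = 42223099565 (K = -4 + (57693 - 320554)*(-946 - 159683) = -4 - 262861*(-160629) = -4 + 42223099569 = 42223099565)
K + O(1032, sqrt(-1029 + 537)) = 42223099565 + 7*sqrt(-1029 + 537) = 42223099565 + 7*sqrt(-492) = 42223099565 + 7*(2*I*sqrt(123)) = 42223099565 + 14*I*sqrt(123)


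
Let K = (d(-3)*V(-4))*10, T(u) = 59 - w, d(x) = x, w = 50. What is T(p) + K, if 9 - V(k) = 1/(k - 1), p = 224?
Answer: -267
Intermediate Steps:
T(u) = 9 (T(u) = 59 - 1*50 = 59 - 50 = 9)
V(k) = 9 - 1/(-1 + k) (V(k) = 9 - 1/(k - 1) = 9 - 1/(-1 + k))
K = -276 (K = -3*(-10 + 9*(-4))/(-1 - 4)*10 = -3*(-10 - 36)/(-5)*10 = -(-3)*(-46)/5*10 = -3*46/5*10 = -138/5*10 = -276)
T(p) + K = 9 - 276 = -267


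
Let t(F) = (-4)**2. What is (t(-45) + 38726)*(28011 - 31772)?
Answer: -145708662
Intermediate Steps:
t(F) = 16
(t(-45) + 38726)*(28011 - 31772) = (16 + 38726)*(28011 - 31772) = 38742*(-3761) = -145708662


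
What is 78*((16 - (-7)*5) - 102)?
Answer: -3978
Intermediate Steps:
78*((16 - (-7)*5) - 102) = 78*((16 - 1*(-35)) - 102) = 78*((16 + 35) - 102) = 78*(51 - 102) = 78*(-51) = -3978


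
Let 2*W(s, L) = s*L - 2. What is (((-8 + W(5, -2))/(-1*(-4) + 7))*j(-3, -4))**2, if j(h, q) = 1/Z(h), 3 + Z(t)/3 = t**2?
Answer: 49/9801 ≈ 0.0049995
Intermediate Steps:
Z(t) = -9 + 3*t**2
W(s, L) = -1 + L*s/2 (W(s, L) = (s*L - 2)/2 = (L*s - 2)/2 = (-2 + L*s)/2 = -1 + L*s/2)
j(h, q) = 1/(-9 + 3*h**2)
(((-8 + W(5, -2))/(-1*(-4) + 7))*j(-3, -4))**2 = (((-8 + (-1 + (1/2)*(-2)*5))/(-1*(-4) + 7))*(1/(3*(-3 + (-3)**2))))**2 = (((-8 + (-1 - 5))/(4 + 7))*(1/(3*(-3 + 9))))**2 = (((-8 - 6)/11)*((1/3)/6))**2 = ((-14*1/11)*((1/3)*(1/6)))**2 = (-14/11*1/18)**2 = (-7/99)**2 = 49/9801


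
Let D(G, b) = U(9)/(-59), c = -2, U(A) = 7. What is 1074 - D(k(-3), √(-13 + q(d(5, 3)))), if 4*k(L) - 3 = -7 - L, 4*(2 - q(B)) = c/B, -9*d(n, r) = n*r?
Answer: 63373/59 ≈ 1074.1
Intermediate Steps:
d(n, r) = -n*r/9
q(B) = 2 + 1/(2*B) (q(B) = 2 - (-1)/(2*B) = 2 + 1/(2*B))
k(L) = -1 - L/4 (k(L) = ¾ + (-7 - L)/4 = ¾ + (-7/4 - L/4) = -1 - L/4)
D(G, b) = -7/59 (D(G, b) = 7/(-59) = 7*(-1/59) = -7/59)
1074 - D(k(-3), √(-13 + q(d(5, 3)))) = 1074 - 1*(-7/59) = 1074 + 7/59 = 63373/59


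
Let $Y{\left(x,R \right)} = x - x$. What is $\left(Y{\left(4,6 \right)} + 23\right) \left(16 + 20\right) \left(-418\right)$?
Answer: $-346104$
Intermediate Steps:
$Y{\left(x,R \right)} = 0$
$\left(Y{\left(4,6 \right)} + 23\right) \left(16 + 20\right) \left(-418\right) = \left(0 + 23\right) \left(16 + 20\right) \left(-418\right) = 23 \cdot 36 \left(-418\right) = 828 \left(-418\right) = -346104$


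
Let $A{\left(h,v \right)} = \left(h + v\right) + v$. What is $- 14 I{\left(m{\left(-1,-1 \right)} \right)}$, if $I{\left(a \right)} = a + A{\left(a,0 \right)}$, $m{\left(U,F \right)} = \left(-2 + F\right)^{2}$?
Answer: $-252$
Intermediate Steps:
$A{\left(h,v \right)} = h + 2 v$
$I{\left(a \right)} = 2 a$ ($I{\left(a \right)} = a + \left(a + 2 \cdot 0\right) = a + \left(a + 0\right) = a + a = 2 a$)
$- 14 I{\left(m{\left(-1,-1 \right)} \right)} = - 14 \cdot 2 \left(-2 - 1\right)^{2} = - 14 \cdot 2 \left(-3\right)^{2} = - 14 \cdot 2 \cdot 9 = \left(-14\right) 18 = -252$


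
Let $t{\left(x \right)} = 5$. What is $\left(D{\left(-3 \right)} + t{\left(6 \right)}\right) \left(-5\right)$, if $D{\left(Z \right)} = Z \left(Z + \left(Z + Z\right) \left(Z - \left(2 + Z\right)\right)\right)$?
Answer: $110$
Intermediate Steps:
$D{\left(Z \right)} = - 3 Z^{2}$ ($D{\left(Z \right)} = Z \left(Z + 2 Z \left(-2\right)\right) = Z \left(Z - 4 Z\right) = Z \left(- 3 Z\right) = - 3 Z^{2}$)
$\left(D{\left(-3 \right)} + t{\left(6 \right)}\right) \left(-5\right) = \left(- 3 \left(-3\right)^{2} + 5\right) \left(-5\right) = \left(\left(-3\right) 9 + 5\right) \left(-5\right) = \left(-27 + 5\right) \left(-5\right) = \left(-22\right) \left(-5\right) = 110$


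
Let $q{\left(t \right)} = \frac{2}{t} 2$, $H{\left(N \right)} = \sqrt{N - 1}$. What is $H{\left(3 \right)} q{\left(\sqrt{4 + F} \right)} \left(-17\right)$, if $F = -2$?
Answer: $-68$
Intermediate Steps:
$H{\left(N \right)} = \sqrt{-1 + N}$
$q{\left(t \right)} = \frac{4}{t}$
$H{\left(3 \right)} q{\left(\sqrt{4 + F} \right)} \left(-17\right) = \sqrt{-1 + 3} \frac{4}{\sqrt{4 - 2}} \left(-17\right) = \sqrt{2} \frac{4}{\sqrt{2}} \left(-17\right) = \sqrt{2} \cdot 4 \frac{\sqrt{2}}{2} \left(-17\right) = \sqrt{2} \cdot 2 \sqrt{2} \left(-17\right) = 4 \left(-17\right) = -68$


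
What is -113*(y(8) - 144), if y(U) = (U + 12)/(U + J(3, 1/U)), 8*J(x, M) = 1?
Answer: 207920/13 ≈ 15994.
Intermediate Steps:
J(x, M) = ⅛ (J(x, M) = (⅛)*1 = ⅛)
y(U) = (12 + U)/(⅛ + U) (y(U) = (U + 12)/(U + ⅛) = (12 + U)/(⅛ + U))
-113*(y(8) - 144) = -113*(8*(12 + 8)/(1 + 8*8) - 144) = -113*(8*20/(1 + 64) - 144) = -113*(8*20/65 - 144) = -113*(8*(1/65)*20 - 144) = -113*(32/13 - 144) = -113*(-1840/13) = 207920/13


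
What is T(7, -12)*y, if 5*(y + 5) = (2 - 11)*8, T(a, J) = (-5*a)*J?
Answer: -8148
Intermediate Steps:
T(a, J) = -5*J*a
y = -97/5 (y = -5 + ((2 - 11)*8)/5 = -5 + (-9*8)/5 = -5 + (1/5)*(-72) = -5 - 72/5 = -97/5 ≈ -19.400)
T(7, -12)*y = -5*(-12)*7*(-97/5) = 420*(-97/5) = -8148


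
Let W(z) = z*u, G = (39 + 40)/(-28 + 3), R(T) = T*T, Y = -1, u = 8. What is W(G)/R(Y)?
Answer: -632/25 ≈ -25.280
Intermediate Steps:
R(T) = T²
G = -79/25 (G = 79/(-25) = 79*(-1/25) = -79/25 ≈ -3.1600)
W(z) = 8*z (W(z) = z*8 = 8*z)
W(G)/R(Y) = (8*(-79/25))/((-1)²) = -632/25/1 = -632/25*1 = -632/25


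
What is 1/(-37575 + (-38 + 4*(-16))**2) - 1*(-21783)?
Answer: 591865892/27171 ≈ 21783.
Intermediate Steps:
1/(-37575 + (-38 + 4*(-16))**2) - 1*(-21783) = 1/(-37575 + (-38 - 64)**2) + 21783 = 1/(-37575 + (-102)**2) + 21783 = 1/(-37575 + 10404) + 21783 = 1/(-27171) + 21783 = -1/27171 + 21783 = 591865892/27171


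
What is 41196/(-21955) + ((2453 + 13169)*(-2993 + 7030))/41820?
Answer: 27657830413/18363162 ≈ 1506.2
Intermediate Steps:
41196/(-21955) + ((2453 + 13169)*(-2993 + 7030))/41820 = 41196*(-1/21955) + (15622*4037)*(1/41820) = -41196/21955 + 63066014*(1/41820) = -41196/21955 + 31533007/20910 = 27657830413/18363162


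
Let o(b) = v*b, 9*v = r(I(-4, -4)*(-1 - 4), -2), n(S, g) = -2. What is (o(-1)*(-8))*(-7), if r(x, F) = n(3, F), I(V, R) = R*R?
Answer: 112/9 ≈ 12.444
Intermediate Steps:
I(V, R) = R²
r(x, F) = -2
v = -2/9 (v = (⅑)*(-2) = -2/9 ≈ -0.22222)
o(b) = -2*b/9
(o(-1)*(-8))*(-7) = (-2/9*(-1)*(-8))*(-7) = ((2/9)*(-8))*(-7) = -16/9*(-7) = 112/9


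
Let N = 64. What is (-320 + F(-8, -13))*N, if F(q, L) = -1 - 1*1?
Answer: -20608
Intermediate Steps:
F(q, L) = -2 (F(q, L) = -1 - 1 = -2)
(-320 + F(-8, -13))*N = (-320 - 2)*64 = -322*64 = -20608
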